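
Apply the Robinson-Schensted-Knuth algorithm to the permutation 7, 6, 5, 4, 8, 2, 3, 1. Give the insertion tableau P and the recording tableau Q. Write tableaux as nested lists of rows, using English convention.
Insert each entry of the permutation into P by Schensted row insertion, recording in Q the position of each new cell.

Insert 7: appended to row 1. P = [[7]].
Insert 6: 6 bumps 7 from row 1; 7 starts row 2. P = [[6], [7]].
Insert 5: 5 bumps 6 from row 1; 6 bumps 7 from row 2; 7 starts row 3. P = [[5], [6], [7]].
Insert 4: 4 bumps 5 from row 1; 5 bumps 6 from row 2; 6 bumps 7 from row 3; 7 starts row 4. P = [[4], [5], [6], [7]].
Insert 8: appended to row 1. P = [[4, 8], [5], [6], [7]].
Insert 2: 2 bumps 4 from row 1; 4 bumps 5 from row 2; 5 bumps 6 from row 3; 6 bumps 7 from row 4; 7 starts row 5. P = [[2, 8], [4], [5], [6], [7]].
Insert 3: 3 bumps 8 from row 1; 8 appends to row 2. P = [[2, 3], [4, 8], [5], [6], [7]].
Insert 1: 1 bumps 2 from row 1; 2 bumps 4 from row 2; 4 bumps 5 from row 3; 5 bumps 6 from row 4; 6 bumps 7 from row 5; 7 starts row 6. P = [[1, 3], [2, 8], [4], [5], [6], [7]].

So P = [[1, 3], [2, 8], [4], [5], [6], [7]], Q = [[1, 5], [2, 7], [3], [4], [6], [8]].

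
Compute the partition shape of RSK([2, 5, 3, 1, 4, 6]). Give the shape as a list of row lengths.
Row-insert each entry into an empty tableau.

After inserting 2: P = [[2]].
After inserting 5: P = [[2, 5]].
After inserting 3: P = [[2, 3], [5]].
After inserting 1: P = [[1, 3], [2], [5]].
After inserting 4: P = [[1, 3, 4], [2], [5]].
After inserting 6: P = [[1, 3, 4, 6], [2], [5]].

The final insertion tableau P = [[1, 3, 4, 6], [2], [5]] has shape [4, 1, 1].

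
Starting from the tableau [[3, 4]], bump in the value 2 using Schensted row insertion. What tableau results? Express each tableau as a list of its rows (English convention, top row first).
In row 1, 2 replaces 3 (the leftmost entry greater than 2); 3 is bumped to row 2. 3 starts a new row 2. The new tableau is [[2, 4], [3]].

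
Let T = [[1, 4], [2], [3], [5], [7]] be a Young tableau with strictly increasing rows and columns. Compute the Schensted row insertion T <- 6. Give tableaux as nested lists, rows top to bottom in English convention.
[[1, 4, 6], [2], [3], [5], [7]]

6 is larger than every entry of row 1, so it is appended to row 1. The new tableau is [[1, 4, 6], [2], [3], [5], [7]].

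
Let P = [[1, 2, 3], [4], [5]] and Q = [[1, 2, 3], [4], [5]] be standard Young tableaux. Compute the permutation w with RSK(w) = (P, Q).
Reverse RSK: for i = n, n-1, ..., 1, locate i in Q, remove the corresponding corner cell from P, and reverse-bump its entry up through P; the value ejected from row 1 is w(i).

So w = 1 2 5 4 3.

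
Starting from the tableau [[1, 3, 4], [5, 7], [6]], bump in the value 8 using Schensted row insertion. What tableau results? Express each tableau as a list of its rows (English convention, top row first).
8 is larger than every entry of row 1, so it is appended to row 1. The new tableau is [[1, 3, 4, 8], [5, 7], [6]].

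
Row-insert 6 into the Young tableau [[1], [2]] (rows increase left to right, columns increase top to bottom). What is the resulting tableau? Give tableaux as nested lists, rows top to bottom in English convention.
6 is larger than every entry of row 1, so it is appended to row 1. The new tableau is [[1, 6], [2]].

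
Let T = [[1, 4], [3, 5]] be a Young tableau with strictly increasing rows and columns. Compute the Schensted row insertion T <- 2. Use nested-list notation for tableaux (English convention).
[[1, 2], [3, 4], [5]]

In row 1, 2 replaces 4 (the leftmost entry greater than 2); 4 is bumped to row 2. In row 2, 4 replaces 5 (the leftmost entry greater than 4); 5 is bumped to row 3. 5 starts a new row 3. The new tableau is [[1, 2], [3, 4], [5]].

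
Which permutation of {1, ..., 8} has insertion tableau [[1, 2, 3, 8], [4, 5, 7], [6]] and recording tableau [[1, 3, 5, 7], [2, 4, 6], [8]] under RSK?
Reverse the RSK construction: for i from n down to 1, find the cell of Q containing i, remove the entry at that cell from P, and reverse-bump it up through P; the value ejected from row 1 is w(i).

Step i=8: Q has 8 at row 3, column 1; remove 6 from row 3 of P and reverse-bump: 6 enters row 2 and ejects 5; 5 enters row 1 and ejects 3. So w(8) = 3. P is now [[1, 2, 5, 8], [4, 6, 7]].
Step i=7: Q has 7 at row 1, column 4; remove that cell from P, ejecting 8. So w(7) = 8. P is now [[1, 2, 5], [4, 6, 7]].
Step i=6: Q has 6 at row 2, column 3; remove 7 from row 2 of P and reverse-bump: 7 enters row 1 and ejects 5. So w(6) = 5. P is now [[1, 2, 7], [4, 6]].
Step i=5: Q has 5 at row 1, column 3; remove that cell from P, ejecting 7. So w(5) = 7. P is now [[1, 2], [4, 6]].
Step i=4: Q has 4 at row 2, column 2; remove 6 from row 2 of P and reverse-bump: 6 enters row 1 and ejects 2. So w(4) = 2. P is now [[1, 6], [4]].
Step i=3: Q has 3 at row 1, column 2; remove that cell from P, ejecting 6. So w(3) = 6. P is now [[1], [4]].
Step i=2: Q has 2 at row 2, column 1; remove 4 from row 2 of P and reverse-bump: 4 enters row 1 and ejects 1. So w(2) = 1. P is now [[4]].
Step i=1: Q has 1 at row 1, column 1; remove that cell from P, ejecting 4. So w(1) = 4. P is now [].

So w = 4 1 6 2 7 5 8 3.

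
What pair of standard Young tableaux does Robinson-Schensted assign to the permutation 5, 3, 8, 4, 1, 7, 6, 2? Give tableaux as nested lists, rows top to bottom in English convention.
P = [[1, 2, 6], [3, 4], [5, 7], [8]], Q = [[1, 3, 6], [2, 4], [5, 7], [8]]

Insert each entry of the permutation into P by Schensted row insertion, recording in Q the position of each new cell.

Insert 5: appended to row 1. P = [[5]].
Insert 3: 3 bumps 5 from row 1; 5 starts row 2. P = [[3], [5]].
Insert 8: appended to row 1. P = [[3, 8], [5]].
Insert 4: 4 bumps 8 from row 1; 8 appends to row 2. P = [[3, 4], [5, 8]].
Insert 1: 1 bumps 3 from row 1; 3 bumps 5 from row 2; 5 starts row 3. P = [[1, 4], [3, 8], [5]].
Insert 7: appended to row 1. P = [[1, 4, 7], [3, 8], [5]].
Insert 6: 6 bumps 7 from row 1; 7 bumps 8 from row 2; 8 appends to row 3. P = [[1, 4, 6], [3, 7], [5, 8]].
Insert 2: 2 bumps 4 from row 1; 4 bumps 7 from row 2; 7 bumps 8 from row 3; 8 starts row 4. P = [[1, 2, 6], [3, 4], [5, 7], [8]].

So P = [[1, 2, 6], [3, 4], [5, 7], [8]], Q = [[1, 3, 6], [2, 4], [5, 7], [8]].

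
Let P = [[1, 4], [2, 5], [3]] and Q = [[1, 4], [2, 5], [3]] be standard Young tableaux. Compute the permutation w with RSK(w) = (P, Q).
3 2 1 5 4

Reverse RSK: for i = n, n-1, ..., 1, locate i in Q, remove the corresponding corner cell from P, and reverse-bump its entry up through P; the value ejected from row 1 is w(i).

So w = 3 2 1 5 4.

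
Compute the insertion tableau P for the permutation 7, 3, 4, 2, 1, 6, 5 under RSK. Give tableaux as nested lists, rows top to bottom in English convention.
Insert 7: appended to row 1. P = [[7]].
Insert 3: 3 bumps 7 from row 1; 7 starts row 2. P = [[3], [7]].
Insert 4: appended to row 1. P = [[3, 4], [7]].
Insert 2: 2 bumps 3 from row 1; 3 bumps 7 from row 2; 7 starts row 3. P = [[2, 4], [3], [7]].
Insert 1: 1 bumps 2 from row 1; 2 bumps 3 from row 2; 3 bumps 7 from row 3; 7 starts row 4. P = [[1, 4], [2], [3], [7]].
Insert 6: appended to row 1. P = [[1, 4, 6], [2], [3], [7]].
Insert 5: 5 bumps 6 from row 1; 6 appends to row 2. P = [[1, 4, 5], [2, 6], [3], [7]].

So P = [[1, 4, 5], [2, 6], [3], [7]].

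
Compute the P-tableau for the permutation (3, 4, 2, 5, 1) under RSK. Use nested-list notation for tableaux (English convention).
Insert 3: appended to row 1. P = [[3]].
Insert 4: appended to row 1. P = [[3, 4]].
Insert 2: 2 bumps 3 from row 1; 3 starts row 2. P = [[2, 4], [3]].
Insert 5: appended to row 1. P = [[2, 4, 5], [3]].
Insert 1: 1 bumps 2 from row 1; 2 bumps 3 from row 2; 3 starts row 3. P = [[1, 4, 5], [2], [3]].

So P = [[1, 4, 5], [2], [3]].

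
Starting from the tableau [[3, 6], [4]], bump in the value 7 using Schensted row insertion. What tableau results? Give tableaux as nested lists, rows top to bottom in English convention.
[[3, 6, 7], [4]]

7 is larger than every entry of row 1, so it is appended to row 1. The new tableau is [[3, 6, 7], [4]].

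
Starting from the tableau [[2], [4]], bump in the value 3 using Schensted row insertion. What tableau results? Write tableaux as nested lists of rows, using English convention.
[[2, 3], [4]]

3 is larger than every entry of row 1, so it is appended to row 1. The new tableau is [[2, 3], [4]].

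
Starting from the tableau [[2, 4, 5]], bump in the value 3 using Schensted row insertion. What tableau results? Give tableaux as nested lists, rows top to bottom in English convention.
[[2, 3, 5], [4]]

In row 1, 3 replaces 4 (the leftmost entry greater than 3); 4 is bumped to row 2. 4 starts a new row 2. The new tableau is [[2, 3, 5], [4]].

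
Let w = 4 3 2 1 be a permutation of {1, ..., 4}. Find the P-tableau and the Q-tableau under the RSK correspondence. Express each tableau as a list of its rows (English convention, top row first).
Insert each entry of the permutation into P by Schensted row insertion, recording in Q the position of each new cell.

Insert 4: appended to row 1. P = [[4]].
Insert 3: 3 bumps 4 from row 1; 4 starts row 2. P = [[3], [4]].
Insert 2: 2 bumps 3 from row 1; 3 bumps 4 from row 2; 4 starts row 3. P = [[2], [3], [4]].
Insert 1: 1 bumps 2 from row 1; 2 bumps 3 from row 2; 3 bumps 4 from row 3; 4 starts row 4. P = [[1], [2], [3], [4]].

So P = [[1], [2], [3], [4]], Q = [[1], [2], [3], [4]].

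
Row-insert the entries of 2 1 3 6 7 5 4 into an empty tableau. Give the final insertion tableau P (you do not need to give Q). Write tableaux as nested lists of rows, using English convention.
Insert 2: appended to row 1. P = [[2]].
Insert 1: 1 bumps 2 from row 1; 2 starts row 2. P = [[1], [2]].
Insert 3: appended to row 1. P = [[1, 3], [2]].
Insert 6: appended to row 1. P = [[1, 3, 6], [2]].
Insert 7: appended to row 1. P = [[1, 3, 6, 7], [2]].
Insert 5: 5 bumps 6 from row 1; 6 appends to row 2. P = [[1, 3, 5, 7], [2, 6]].
Insert 4: 4 bumps 5 from row 1; 5 bumps 6 from row 2; 6 starts row 3. P = [[1, 3, 4, 7], [2, 5], [6]].

So P = [[1, 3, 4, 7], [2, 5], [6]].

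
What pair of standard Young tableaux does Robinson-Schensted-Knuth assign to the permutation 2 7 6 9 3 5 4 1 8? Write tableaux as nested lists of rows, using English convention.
P = [[1, 3, 4, 8], [2, 9], [5], [6], [7]], Q = [[1, 2, 4, 9], [3, 6], [5], [7], [8]]

Insert each entry of the permutation into P by Schensted row insertion, recording in Q the position of each new cell.

Insert 2: appended to row 1. P = [[2]].
Insert 7: appended to row 1. P = [[2, 7]].
Insert 6: 6 bumps 7 from row 1; 7 starts row 2. P = [[2, 6], [7]].
Insert 9: appended to row 1. P = [[2, 6, 9], [7]].
Insert 3: 3 bumps 6 from row 1; 6 bumps 7 from row 2; 7 starts row 3. P = [[2, 3, 9], [6], [7]].
Insert 5: 5 bumps 9 from row 1; 9 appends to row 2. P = [[2, 3, 5], [6, 9], [7]].
Insert 4: 4 bumps 5 from row 1; 5 bumps 6 from row 2; 6 bumps 7 from row 3; 7 starts row 4. P = [[2, 3, 4], [5, 9], [6], [7]].
Insert 1: 1 bumps 2 from row 1; 2 bumps 5 from row 2; 5 bumps 6 from row 3; 6 bumps 7 from row 4; 7 starts row 5. P = [[1, 3, 4], [2, 9], [5], [6], [7]].
Insert 8: appended to row 1. P = [[1, 3, 4, 8], [2, 9], [5], [6], [7]].

So P = [[1, 3, 4, 8], [2, 9], [5], [6], [7]], Q = [[1, 2, 4, 9], [3, 6], [5], [7], [8]].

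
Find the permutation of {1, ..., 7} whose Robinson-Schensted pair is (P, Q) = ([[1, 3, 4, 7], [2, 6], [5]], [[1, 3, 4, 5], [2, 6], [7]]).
Reverse the RSK construction: for i from n down to 1, find the cell of Q containing i, remove the entry at that cell from P, and reverse-bump it up through P; the value ejected from row 1 is w(i).

Step i=7: Q has 7 at row 3, column 1; remove 5 from row 3 of P and reverse-bump: 5 enters row 2 and ejects 2; 2 enters row 1 and ejects 1. So w(7) = 1. P is now [[2, 3, 4, 7], [5, 6]].
Step i=6: Q has 6 at row 2, column 2; remove 6 from row 2 of P and reverse-bump: 6 enters row 1 and ejects 4. So w(6) = 4. P is now [[2, 3, 6, 7], [5]].
Step i=5: Q has 5 at row 1, column 4; remove that cell from P, ejecting 7. So w(5) = 7. P is now [[2, 3, 6], [5]].
Step i=4: Q has 4 at row 1, column 3; remove that cell from P, ejecting 6. So w(4) = 6. P is now [[2, 3], [5]].
Step i=3: Q has 3 at row 1, column 2; remove that cell from P, ejecting 3. So w(3) = 3. P is now [[2], [5]].
Step i=2: Q has 2 at row 2, column 1; remove 5 from row 2 of P and reverse-bump: 5 enters row 1 and ejects 2. So w(2) = 2. P is now [[5]].
Step i=1: Q has 1 at row 1, column 1; remove that cell from P, ejecting 5. So w(1) = 5. P is now [].

So w = 5 2 3 6 7 4 1.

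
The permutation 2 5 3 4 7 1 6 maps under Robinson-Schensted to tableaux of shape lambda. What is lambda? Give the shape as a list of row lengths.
[4, 2, 1]

Row-insert each entry into an empty tableau.

After inserting 2: P = [[2]].
After inserting 5: P = [[2, 5]].
After inserting 3: P = [[2, 3], [5]].
After inserting 4: P = [[2, 3, 4], [5]].
After inserting 7: P = [[2, 3, 4, 7], [5]].
After inserting 1: P = [[1, 3, 4, 7], [2], [5]].
After inserting 6: P = [[1, 3, 4, 6], [2, 7], [5]].

The final insertion tableau P = [[1, 3, 4, 6], [2, 7], [5]] has shape [4, 2, 1].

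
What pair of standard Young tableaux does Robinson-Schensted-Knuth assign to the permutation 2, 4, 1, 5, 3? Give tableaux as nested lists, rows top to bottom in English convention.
P = [[1, 3, 5], [2, 4]], Q = [[1, 2, 4], [3, 5]]

Insert each entry of the permutation into P by Schensted row insertion, recording in Q the position of each new cell.

Insert 2: appended to row 1. P = [[2]].
Insert 4: appended to row 1. P = [[2, 4]].
Insert 1: 1 bumps 2 from row 1; 2 starts row 2. P = [[1, 4], [2]].
Insert 5: appended to row 1. P = [[1, 4, 5], [2]].
Insert 3: 3 bumps 4 from row 1; 4 appends to row 2. P = [[1, 3, 5], [2, 4]].

So P = [[1, 3, 5], [2, 4]], Q = [[1, 2, 4], [3, 5]].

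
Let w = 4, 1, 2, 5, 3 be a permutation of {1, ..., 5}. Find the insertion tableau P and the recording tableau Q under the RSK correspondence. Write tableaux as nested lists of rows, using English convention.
Insert each entry of the permutation into P by Schensted row insertion, recording in Q the position of each new cell.

Insert 4: appended to row 1. P = [[4]].
Insert 1: 1 bumps 4 from row 1; 4 starts row 2. P = [[1], [4]].
Insert 2: appended to row 1. P = [[1, 2], [4]].
Insert 5: appended to row 1. P = [[1, 2, 5], [4]].
Insert 3: 3 bumps 5 from row 1; 5 appends to row 2. P = [[1, 2, 3], [4, 5]].

So P = [[1, 2, 3], [4, 5]], Q = [[1, 3, 4], [2, 5]].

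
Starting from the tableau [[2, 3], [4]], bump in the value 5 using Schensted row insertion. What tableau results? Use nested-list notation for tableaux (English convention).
[[2, 3, 5], [4]]

5 is larger than every entry of row 1, so it is appended to row 1. The new tableau is [[2, 3, 5], [4]].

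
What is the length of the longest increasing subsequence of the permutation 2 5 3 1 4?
3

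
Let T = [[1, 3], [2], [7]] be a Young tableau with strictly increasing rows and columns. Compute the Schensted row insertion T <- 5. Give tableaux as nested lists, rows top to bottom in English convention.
5 is larger than every entry of row 1, so it is appended to row 1. The new tableau is [[1, 3, 5], [2], [7]].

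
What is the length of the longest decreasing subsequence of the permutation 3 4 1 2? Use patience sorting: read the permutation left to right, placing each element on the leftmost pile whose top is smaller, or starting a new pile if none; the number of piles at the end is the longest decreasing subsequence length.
3: new pile. tops = [3]
4: onto pile 1 (replacing 3). tops = [4]
1: new pile. tops = [4, 1]
2: onto pile 2 (replacing 1). tops = [4, 2]

2 piles, so the longest decreasing subsequence has length 2.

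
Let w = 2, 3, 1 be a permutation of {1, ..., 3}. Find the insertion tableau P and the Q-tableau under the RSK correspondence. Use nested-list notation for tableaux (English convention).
Insert each entry of the permutation into P by Schensted row insertion, recording in Q the position of each new cell.

Insert 2: appended to row 1. P = [[2]].
Insert 3: appended to row 1. P = [[2, 3]].
Insert 1: 1 bumps 2 from row 1; 2 starts row 2. P = [[1, 3], [2]].

So P = [[1, 3], [2]], Q = [[1, 2], [3]].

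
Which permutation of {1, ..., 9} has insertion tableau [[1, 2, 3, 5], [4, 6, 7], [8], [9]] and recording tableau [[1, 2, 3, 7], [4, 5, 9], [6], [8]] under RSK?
1 4 9 2 8 6 7 3 5

Reverse the RSK construction: for i from n down to 1, find the cell of Q containing i, remove the entry at that cell from P, and reverse-bump it up through P; the value ejected from row 1 is w(i).

Step i=9: Q has 9 at row 2, column 3; remove 7 from row 2 of P and reverse-bump: 7 enters row 1 and ejects 5. So w(9) = 5. P is now [[1, 2, 3, 7], [4, 6], [8], [9]].
Step i=8: Q has 8 at row 4, column 1; remove 9 from row 4 of P and reverse-bump: 9 enters row 3 and ejects 8; 8 enters row 2 and ejects 6; 6 enters row 1 and ejects 3. So w(8) = 3. P is now [[1, 2, 6, 7], [4, 8], [9]].
Step i=7: Q has 7 at row 1, column 4; remove that cell from P, ejecting 7. So w(7) = 7. P is now [[1, 2, 6], [4, 8], [9]].
Step i=6: Q has 6 at row 3, column 1; remove 9 from row 3 of P and reverse-bump: 9 enters row 2 and ejects 8; 8 enters row 1 and ejects 6. So w(6) = 6. P is now [[1, 2, 8], [4, 9]].
Step i=5: Q has 5 at row 2, column 2; remove 9 from row 2 of P and reverse-bump: 9 enters row 1 and ejects 8. So w(5) = 8. P is now [[1, 2, 9], [4]].
Step i=4: Q has 4 at row 2, column 1; remove 4 from row 2 of P and reverse-bump: 4 enters row 1 and ejects 2. So w(4) = 2. P is now [[1, 4, 9]].
Step i=3: Q has 3 at row 1, column 3; remove that cell from P, ejecting 9. So w(3) = 9. P is now [[1, 4]].
Step i=2: Q has 2 at row 1, column 2; remove that cell from P, ejecting 4. So w(2) = 4. P is now [[1]].
Step i=1: Q has 1 at row 1, column 1; remove that cell from P, ejecting 1. So w(1) = 1. P is now [].

So w = 1 4 9 2 8 6 7 3 5.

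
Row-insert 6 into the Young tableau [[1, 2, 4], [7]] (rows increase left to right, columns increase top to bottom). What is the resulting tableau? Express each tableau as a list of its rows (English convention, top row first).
6 is larger than every entry of row 1, so it is appended to row 1. The new tableau is [[1, 2, 4, 6], [7]].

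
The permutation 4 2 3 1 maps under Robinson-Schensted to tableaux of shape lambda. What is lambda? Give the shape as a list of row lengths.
[2, 1, 1]

Row-insert each entry into an empty tableau.

After inserting 4: P = [[4]].
After inserting 2: P = [[2], [4]].
After inserting 3: P = [[2, 3], [4]].
After inserting 1: P = [[1, 3], [2], [4]].

The final insertion tableau P = [[1, 3], [2], [4]] has shape [2, 1, 1].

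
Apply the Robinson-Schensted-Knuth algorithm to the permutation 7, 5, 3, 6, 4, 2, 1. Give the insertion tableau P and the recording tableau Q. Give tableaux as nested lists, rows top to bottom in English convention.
P = [[1, 4], [2, 6], [3], [5], [7]], Q = [[1, 4], [2, 5], [3], [6], [7]]

Insert each entry of the permutation into P by Schensted row insertion, recording in Q the position of each new cell.

Insert 7: appended to row 1. P = [[7]], Q = [[1]].
Insert 5: 5 bumps 7 from row 1; 7 starts row 2. P = [[5], [7]], Q = [[1], [2]].
Insert 3: 3 bumps 5 from row 1; 5 bumps 7 from row 2; 7 starts row 3. P = [[3], [5], [7]], Q = [[1], [2], [3]].
Insert 6: appended to row 1. P = [[3, 6], [5], [7]], Q = [[1, 4], [2], [3]].
Insert 4: 4 bumps 6 from row 1; 6 appends to row 2. P = [[3, 4], [5, 6], [7]], Q = [[1, 4], [2, 5], [3]].
Insert 2: 2 bumps 3 from row 1; 3 bumps 5 from row 2; 5 bumps 7 from row 3; 7 starts row 4. P = [[2, 4], [3, 6], [5], [7]], Q = [[1, 4], [2, 5], [3], [6]].
Insert 1: 1 bumps 2 from row 1; 2 bumps 3 from row 2; 3 bumps 5 from row 3; 5 bumps 7 from row 4; 7 starts row 5. P = [[1, 4], [2, 6], [3], [5], [7]], Q = [[1, 4], [2, 5], [3], [6], [7]].

So P = [[1, 4], [2, 6], [3], [5], [7]], Q = [[1, 4], [2, 5], [3], [6], [7]].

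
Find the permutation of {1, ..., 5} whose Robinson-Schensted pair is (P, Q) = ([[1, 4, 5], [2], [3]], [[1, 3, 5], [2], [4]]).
Reverse the RSK construction: for i from n down to 1, find the cell of Q containing i, remove the entry at that cell from P, and reverse-bump it up through P; the value ejected from row 1 is w(i).

Step i=5: Q has 5 at row 1, column 3; remove that cell from P, ejecting 5. So w(5) = 5. P is now [[1, 4], [2], [3]].
Step i=4: Q has 4 at row 3, column 1; remove 3 from row 3 of P and reverse-bump: 3 enters row 2 and ejects 2; 2 enters row 1 and ejects 1. So w(4) = 1. P is now [[2, 4], [3]].
Step i=3: Q has 3 at row 1, column 2; remove that cell from P, ejecting 4. So w(3) = 4. P is now [[2], [3]].
Step i=2: Q has 2 at row 2, column 1; remove 3 from row 2 of P and reverse-bump: 3 enters row 1 and ejects 2. So w(2) = 2. P is now [[3]].
Step i=1: Q has 1 at row 1, column 1; remove that cell from P, ejecting 3. So w(1) = 3. P is now [].

So w = 3 2 4 1 5.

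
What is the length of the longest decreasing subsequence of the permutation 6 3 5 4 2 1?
5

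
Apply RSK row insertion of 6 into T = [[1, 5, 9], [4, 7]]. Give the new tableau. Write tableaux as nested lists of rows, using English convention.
In row 1, 6 replaces 9 (the leftmost entry greater than 6); 9 is bumped to row 2. 9 is appended to row 2. The new tableau is [[1, 5, 6], [4, 7, 9]].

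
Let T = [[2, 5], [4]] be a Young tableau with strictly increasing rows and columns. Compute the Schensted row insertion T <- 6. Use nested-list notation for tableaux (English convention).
6 is larger than every entry of row 1, so it is appended to row 1. The new tableau is [[2, 5, 6], [4]].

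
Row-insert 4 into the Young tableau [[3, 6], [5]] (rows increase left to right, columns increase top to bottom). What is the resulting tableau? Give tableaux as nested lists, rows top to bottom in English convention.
In row 1, 4 replaces 6 (the leftmost entry greater than 4); 6 is bumped to row 2. 6 is appended to row 2. The new tableau is [[3, 4], [5, 6]].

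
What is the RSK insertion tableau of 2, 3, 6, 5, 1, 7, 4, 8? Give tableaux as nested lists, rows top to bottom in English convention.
P = [[1, 3, 4, 7, 8], [2, 5], [6]]

Insert 2: appended to row 1. P = [[2]].
Insert 3: appended to row 1. P = [[2, 3]].
Insert 6: appended to row 1. P = [[2, 3, 6]].
Insert 5: 5 bumps 6 from row 1; 6 starts row 2. P = [[2, 3, 5], [6]].
Insert 1: 1 bumps 2 from row 1; 2 bumps 6 from row 2; 6 starts row 3. P = [[1, 3, 5], [2], [6]].
Insert 7: appended to row 1. P = [[1, 3, 5, 7], [2], [6]].
Insert 4: 4 bumps 5 from row 1; 5 appends to row 2. P = [[1, 3, 4, 7], [2, 5], [6]].
Insert 8: appended to row 1. P = [[1, 3, 4, 7, 8], [2, 5], [6]].

So P = [[1, 3, 4, 7, 8], [2, 5], [6]].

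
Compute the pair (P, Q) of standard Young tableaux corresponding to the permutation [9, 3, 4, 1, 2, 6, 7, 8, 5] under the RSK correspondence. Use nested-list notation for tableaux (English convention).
P = [[1, 2, 5, 7, 8], [3, 4, 6], [9]], Q = [[1, 3, 6, 7, 8], [2, 5, 9], [4]]

Insert each entry of the permutation into P by Schensted row insertion, recording in Q the position of each new cell.

Insert 9: appended to row 1. P = [[9]].
Insert 3: 3 bumps 9 from row 1; 9 starts row 2. P = [[3], [9]].
Insert 4: appended to row 1. P = [[3, 4], [9]].
Insert 1: 1 bumps 3 from row 1; 3 bumps 9 from row 2; 9 starts row 3. P = [[1, 4], [3], [9]].
Insert 2: 2 bumps 4 from row 1; 4 appends to row 2. P = [[1, 2], [3, 4], [9]].
Insert 6: appended to row 1. P = [[1, 2, 6], [3, 4], [9]].
Insert 7: appended to row 1. P = [[1, 2, 6, 7], [3, 4], [9]].
Insert 8: appended to row 1. P = [[1, 2, 6, 7, 8], [3, 4], [9]].
Insert 5: 5 bumps 6 from row 1; 6 appends to row 2. P = [[1, 2, 5, 7, 8], [3, 4, 6], [9]].

So P = [[1, 2, 5, 7, 8], [3, 4, 6], [9]], Q = [[1, 3, 6, 7, 8], [2, 5, 9], [4]].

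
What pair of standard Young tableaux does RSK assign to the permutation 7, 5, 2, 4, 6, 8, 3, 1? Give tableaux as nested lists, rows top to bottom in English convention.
P = [[1, 3, 6, 8], [2], [4], [5], [7]], Q = [[1, 4, 5, 6], [2], [3], [7], [8]]

Insert each entry of the permutation into P by Schensted row insertion, recording in Q the position of each new cell.

Insert 7: appended to row 1. P = [[7]].
Insert 5: 5 bumps 7 from row 1; 7 starts row 2. P = [[5], [7]].
Insert 2: 2 bumps 5 from row 1; 5 bumps 7 from row 2; 7 starts row 3. P = [[2], [5], [7]].
Insert 4: appended to row 1. P = [[2, 4], [5], [7]].
Insert 6: appended to row 1. P = [[2, 4, 6], [5], [7]].
Insert 8: appended to row 1. P = [[2, 4, 6, 8], [5], [7]].
Insert 3: 3 bumps 4 from row 1; 4 bumps 5 from row 2; 5 bumps 7 from row 3; 7 starts row 4. P = [[2, 3, 6, 8], [4], [5], [7]].
Insert 1: 1 bumps 2 from row 1; 2 bumps 4 from row 2; 4 bumps 5 from row 3; 5 bumps 7 from row 4; 7 starts row 5. P = [[1, 3, 6, 8], [2], [4], [5], [7]].

So P = [[1, 3, 6, 8], [2], [4], [5], [7]], Q = [[1, 4, 5, 6], [2], [3], [7], [8]].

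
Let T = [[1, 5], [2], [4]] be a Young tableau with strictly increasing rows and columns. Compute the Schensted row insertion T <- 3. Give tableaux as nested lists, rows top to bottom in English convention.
In row 1, 3 replaces 5 (the leftmost entry greater than 3); 5 is bumped to row 2. 5 is appended to row 2. The new tableau is [[1, 3], [2, 5], [4]].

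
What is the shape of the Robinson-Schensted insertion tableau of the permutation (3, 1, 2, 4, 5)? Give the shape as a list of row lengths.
RSK row insertion gives P = [[1, 2, 4, 5], [3]], which has shape [4, 1].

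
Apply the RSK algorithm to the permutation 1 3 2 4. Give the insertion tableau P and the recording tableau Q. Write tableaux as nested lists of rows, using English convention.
P = [[1, 2, 4], [3]], Q = [[1, 2, 4], [3]]

Insert each entry of the permutation into P by Schensted row insertion, recording in Q the position of each new cell.

Insert 1: appended to row 1. P = [[1]].
Insert 3: appended to row 1. P = [[1, 3]].
Insert 2: 2 bumps 3 from row 1; 3 starts row 2. P = [[1, 2], [3]].
Insert 4: appended to row 1. P = [[1, 2, 4], [3]].

So P = [[1, 2, 4], [3]], Q = [[1, 2, 4], [3]].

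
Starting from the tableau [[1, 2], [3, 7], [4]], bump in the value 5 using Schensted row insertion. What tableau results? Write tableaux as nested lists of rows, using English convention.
5 is larger than every entry of row 1, so it is appended to row 1. The new tableau is [[1, 2, 5], [3, 7], [4]].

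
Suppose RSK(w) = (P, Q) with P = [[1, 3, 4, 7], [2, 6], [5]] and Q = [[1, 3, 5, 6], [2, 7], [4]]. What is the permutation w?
Reverse the RSK construction: for i from n down to 1, find the cell of Q containing i, remove the entry at that cell from P, and reverse-bump it up through P; the value ejected from row 1 is w(i).

Step i=7: Q has 7 at row 2, column 2; remove 6 from row 2 of P and reverse-bump: 6 enters row 1 and ejects 4. So w(7) = 4. P is now [[1, 3, 6, 7], [2], [5]].
Step i=6: Q has 6 at row 1, column 4; remove that cell from P, ejecting 7. So w(6) = 7. P is now [[1, 3, 6], [2], [5]].
Step i=5: Q has 5 at row 1, column 3; remove that cell from P, ejecting 6. So w(5) = 6. P is now [[1, 3], [2], [5]].
Step i=4: Q has 4 at row 3, column 1; remove 5 from row 3 of P and reverse-bump: 5 enters row 2 and ejects 2; 2 enters row 1 and ejects 1. So w(4) = 1. P is now [[2, 3], [5]].
Step i=3: Q has 3 at row 1, column 2; remove that cell from P, ejecting 3. So w(3) = 3. P is now [[2], [5]].
Step i=2: Q has 2 at row 2, column 1; remove 5 from row 2 of P and reverse-bump: 5 enters row 1 and ejects 2. So w(2) = 2. P is now [[5]].
Step i=1: Q has 1 at row 1, column 1; remove that cell from P, ejecting 5. So w(1) = 5. P is now [].

So w = 5 2 3 1 6 7 4.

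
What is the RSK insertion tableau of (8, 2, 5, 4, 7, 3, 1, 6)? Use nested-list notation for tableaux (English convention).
P = [[1, 3, 6], [2, 7], [4], [5], [8]]

Insert 8: appended to row 1. P = [[8]].
Insert 2: 2 bumps 8 from row 1; 8 starts row 2. P = [[2], [8]].
Insert 5: appended to row 1. P = [[2, 5], [8]].
Insert 4: 4 bumps 5 from row 1; 5 bumps 8 from row 2; 8 starts row 3. P = [[2, 4], [5], [8]].
Insert 7: appended to row 1. P = [[2, 4, 7], [5], [8]].
Insert 3: 3 bumps 4 from row 1; 4 bumps 5 from row 2; 5 bumps 8 from row 3; 8 starts row 4. P = [[2, 3, 7], [4], [5], [8]].
Insert 1: 1 bumps 2 from row 1; 2 bumps 4 from row 2; 4 bumps 5 from row 3; 5 bumps 8 from row 4; 8 starts row 5. P = [[1, 3, 7], [2], [4], [5], [8]].
Insert 6: 6 bumps 7 from row 1; 7 appends to row 2. P = [[1, 3, 6], [2, 7], [4], [5], [8]].

So P = [[1, 3, 6], [2, 7], [4], [5], [8]].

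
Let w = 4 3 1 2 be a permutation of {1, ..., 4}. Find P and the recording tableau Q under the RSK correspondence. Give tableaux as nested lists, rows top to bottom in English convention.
P = [[1, 2], [3], [4]], Q = [[1, 4], [2], [3]]

Insert each entry of the permutation into P by Schensted row insertion, recording in Q the position of each new cell.

Insert 4: appended to row 1. P = [[4]], Q = [[1]].
Insert 3: 3 bumps 4 from row 1; 4 starts row 2. P = [[3], [4]], Q = [[1], [2]].
Insert 1: 1 bumps 3 from row 1; 3 bumps 4 from row 2; 4 starts row 3. P = [[1], [3], [4]], Q = [[1], [2], [3]].
Insert 2: appended to row 1. P = [[1, 2], [3], [4]], Q = [[1, 4], [2], [3]].

So P = [[1, 2], [3], [4]], Q = [[1, 4], [2], [3]].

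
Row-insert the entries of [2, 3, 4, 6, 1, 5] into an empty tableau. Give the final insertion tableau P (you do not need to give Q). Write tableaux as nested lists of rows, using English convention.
After inserting 2: P = [[2]].
After inserting 3: P = [[2, 3]].
After inserting 4: P = [[2, 3, 4]].
After inserting 6: P = [[2, 3, 4, 6]].
After inserting 1: P = [[1, 3, 4, 6], [2]].
After inserting 5: P = [[1, 3, 4, 5], [2, 6]].

So P = [[1, 3, 4, 5], [2, 6]].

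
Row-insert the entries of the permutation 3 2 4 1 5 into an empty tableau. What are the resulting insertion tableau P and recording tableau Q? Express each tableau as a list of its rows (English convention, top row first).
Insert each entry of the permutation into P by Schensted row insertion, recording in Q the position of each new cell.

Insert 3: appended to row 1. P = [[3]].
Insert 2: 2 bumps 3 from row 1; 3 starts row 2. P = [[2], [3]].
Insert 4: appended to row 1. P = [[2, 4], [3]].
Insert 1: 1 bumps 2 from row 1; 2 bumps 3 from row 2; 3 starts row 3. P = [[1, 4], [2], [3]].
Insert 5: appended to row 1. P = [[1, 4, 5], [2], [3]].

So P = [[1, 4, 5], [2], [3]], Q = [[1, 3, 5], [2], [4]].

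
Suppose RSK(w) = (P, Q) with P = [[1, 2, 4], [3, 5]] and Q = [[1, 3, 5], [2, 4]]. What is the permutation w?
3 1 5 2 4

Reverse RSK: for i = n, n-1, ..., 1, locate i in Q, remove the corresponding corner cell from P, and reverse-bump its entry up through P; the value ejected from row 1 is w(i).

So w = 3 1 5 2 4.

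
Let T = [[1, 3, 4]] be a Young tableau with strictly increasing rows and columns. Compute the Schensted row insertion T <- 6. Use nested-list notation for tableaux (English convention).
6 is larger than every entry of row 1, so it is appended to row 1. The new tableau is [[1, 3, 4, 6]].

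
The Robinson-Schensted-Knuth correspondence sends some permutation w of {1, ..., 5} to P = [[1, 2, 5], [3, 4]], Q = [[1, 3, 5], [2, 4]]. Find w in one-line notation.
Reverse RSK: for i = n, n-1, ..., 1, locate i in Q, remove the corresponding corner cell from P, and reverse-bump its entry up through P; the value ejected from row 1 is w(i).

So w = 3 1 4 2 5.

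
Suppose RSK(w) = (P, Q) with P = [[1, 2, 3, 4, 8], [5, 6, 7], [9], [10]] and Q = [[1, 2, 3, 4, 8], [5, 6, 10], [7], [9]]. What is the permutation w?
1 5 6 10 2 9 7 8 3 4

Reverse the RSK construction: for i from n down to 1, find the cell of Q containing i, remove the entry at that cell from P, and reverse-bump it up through P; the value ejected from row 1 is w(i).

Step i=10: Q has 10 at row 2, column 3; remove 7 from row 2 of P and reverse-bump: 7 enters row 1 and ejects 4. So w(10) = 4. P is now [[1, 2, 3, 7, 8], [5, 6], [9], [10]].
Step i=9: Q has 9 at row 4, column 1; remove 10 from row 4 of P and reverse-bump: 10 enters row 3 and ejects 9; 9 enters row 2 and ejects 6; 6 enters row 1 and ejects 3. So w(9) = 3. P is now [[1, 2, 6, 7, 8], [5, 9], [10]].
Step i=8: Q has 8 at row 1, column 5; remove that cell from P, ejecting 8. So w(8) = 8. P is now [[1, 2, 6, 7], [5, 9], [10]].
Step i=7: Q has 7 at row 3, column 1; remove 10 from row 3 of P and reverse-bump: 10 enters row 2 and ejects 9; 9 enters row 1 and ejects 7. So w(7) = 7. P is now [[1, 2, 6, 9], [5, 10]].
Step i=6: Q has 6 at row 2, column 2; remove 10 from row 2 of P and reverse-bump: 10 enters row 1 and ejects 9. So w(6) = 9. P is now [[1, 2, 6, 10], [5]].
Step i=5: Q has 5 at row 2, column 1; remove 5 from row 2 of P and reverse-bump: 5 enters row 1 and ejects 2. So w(5) = 2. P is now [[1, 5, 6, 10]].
Step i=4: Q has 4 at row 1, column 4; remove that cell from P, ejecting 10. So w(4) = 10. P is now [[1, 5, 6]].
Step i=3: Q has 3 at row 1, column 3; remove that cell from P, ejecting 6. So w(3) = 6. P is now [[1, 5]].
Step i=2: Q has 2 at row 1, column 2; remove that cell from P, ejecting 5. So w(2) = 5. P is now [[1]].
Step i=1: Q has 1 at row 1, column 1; remove that cell from P, ejecting 1. So w(1) = 1. P is now [].

So w = 1 5 6 10 2 9 7 8 3 4.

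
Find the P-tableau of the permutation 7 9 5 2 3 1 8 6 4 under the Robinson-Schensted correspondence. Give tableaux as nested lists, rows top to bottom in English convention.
After inserting 7: P = [[7]].
After inserting 9: P = [[7, 9]].
After inserting 5: P = [[5, 9], [7]].
After inserting 2: P = [[2, 9], [5], [7]].
After inserting 3: P = [[2, 3], [5, 9], [7]].
After inserting 1: P = [[1, 3], [2, 9], [5], [7]].
After inserting 8: P = [[1, 3, 8], [2, 9], [5], [7]].
After inserting 6: P = [[1, 3, 6], [2, 8], [5, 9], [7]].
After inserting 4: P = [[1, 3, 4], [2, 6], [5, 8], [7, 9]].

So P = [[1, 3, 4], [2, 6], [5, 8], [7, 9]].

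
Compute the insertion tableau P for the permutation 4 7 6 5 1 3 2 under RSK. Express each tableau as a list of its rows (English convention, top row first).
After inserting 4: P = [[4]].
After inserting 7: P = [[4, 7]].
After inserting 6: P = [[4, 6], [7]].
After inserting 5: P = [[4, 5], [6], [7]].
After inserting 1: P = [[1, 5], [4], [6], [7]].
After inserting 3: P = [[1, 3], [4, 5], [6], [7]].
After inserting 2: P = [[1, 2], [3, 5], [4], [6], [7]].

So P = [[1, 2], [3, 5], [4], [6], [7]].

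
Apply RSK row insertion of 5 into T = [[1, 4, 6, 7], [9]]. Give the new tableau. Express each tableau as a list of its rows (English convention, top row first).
[[1, 4, 5, 7], [6], [9]]

In row 1, 5 replaces 6 (the leftmost entry greater than 5); 6 is bumped to row 2. In row 2, 6 replaces 9 (the leftmost entry greater than 6); 9 is bumped to row 3. 9 starts a new row 3. The new tableau is [[1, 4, 5, 7], [6], [9]].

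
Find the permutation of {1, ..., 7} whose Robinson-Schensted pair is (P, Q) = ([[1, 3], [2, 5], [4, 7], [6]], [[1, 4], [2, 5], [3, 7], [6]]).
Reverse the RSK construction: for i from n down to 1, find the cell of Q containing i, remove the entry at that cell from P, and reverse-bump it up through P; the value ejected from row 1 is w(i).

Step i=7: Q has 7 at row 3, column 2; remove 7 from row 3 of P and reverse-bump: 7 enters row 2 and ejects 5; 5 enters row 1 and ejects 3. So w(7) = 3. P is now [[1, 5], [2, 7], [4], [6]].
Step i=6: Q has 6 at row 4, column 1; remove 6 from row 4 of P and reverse-bump: 6 enters row 3 and ejects 4; 4 enters row 2 and ejects 2; 2 enters row 1 and ejects 1. So w(6) = 1. P is now [[2, 5], [4, 7], [6]].
Step i=5: Q has 5 at row 2, column 2; remove 7 from row 2 of P and reverse-bump: 7 enters row 1 and ejects 5. So w(5) = 5. P is now [[2, 7], [4], [6]].
Step i=4: Q has 4 at row 1, column 2; remove that cell from P, ejecting 7. So w(4) = 7. P is now [[2], [4], [6]].
Step i=3: Q has 3 at row 3, column 1; remove 6 from row 3 of P and reverse-bump: 6 enters row 2 and ejects 4; 4 enters row 1 and ejects 2. So w(3) = 2. P is now [[4], [6]].
Step i=2: Q has 2 at row 2, column 1; remove 6 from row 2 of P and reverse-bump: 6 enters row 1 and ejects 4. So w(2) = 4. P is now [[6]].
Step i=1: Q has 1 at row 1, column 1; remove that cell from P, ejecting 6. So w(1) = 6. P is now [].

So w = 6 4 2 7 5 1 3.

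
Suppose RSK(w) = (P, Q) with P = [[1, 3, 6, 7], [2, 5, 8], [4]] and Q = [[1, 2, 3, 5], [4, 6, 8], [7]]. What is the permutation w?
4 5 6 2 8 3 1 7

Reverse the RSK construction: for i from n down to 1, find the cell of Q containing i, remove the entry at that cell from P, and reverse-bump it up through P; the value ejected from row 1 is w(i).

Step i=8: Q has 8 at row 2, column 3; remove 8 from row 2 of P and reverse-bump: 8 enters row 1 and ejects 7. So w(8) = 7. P is now [[1, 3, 6, 8], [2, 5], [4]].
Step i=7: Q has 7 at row 3, column 1; remove 4 from row 3 of P and reverse-bump: 4 enters row 2 and ejects 2; 2 enters row 1 and ejects 1. So w(7) = 1. P is now [[2, 3, 6, 8], [4, 5]].
Step i=6: Q has 6 at row 2, column 2; remove 5 from row 2 of P and reverse-bump: 5 enters row 1 and ejects 3. So w(6) = 3. P is now [[2, 5, 6, 8], [4]].
Step i=5: Q has 5 at row 1, column 4; remove that cell from P, ejecting 8. So w(5) = 8. P is now [[2, 5, 6], [4]].
Step i=4: Q has 4 at row 2, column 1; remove 4 from row 2 of P and reverse-bump: 4 enters row 1 and ejects 2. So w(4) = 2. P is now [[4, 5, 6]].
Step i=3: Q has 3 at row 1, column 3; remove that cell from P, ejecting 6. So w(3) = 6. P is now [[4, 5]].
Step i=2: Q has 2 at row 1, column 2; remove that cell from P, ejecting 5. So w(2) = 5. P is now [[4]].
Step i=1: Q has 1 at row 1, column 1; remove that cell from P, ejecting 4. So w(1) = 4. P is now [].

So w = 4 5 6 2 8 3 1 7.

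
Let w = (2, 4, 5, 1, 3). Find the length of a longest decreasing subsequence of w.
2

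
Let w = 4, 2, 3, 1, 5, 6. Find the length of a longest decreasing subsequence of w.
3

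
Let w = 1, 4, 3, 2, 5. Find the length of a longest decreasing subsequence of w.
3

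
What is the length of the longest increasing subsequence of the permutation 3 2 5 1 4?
2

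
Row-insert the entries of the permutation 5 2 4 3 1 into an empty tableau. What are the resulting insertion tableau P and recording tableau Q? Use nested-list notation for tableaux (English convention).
Insert each entry of the permutation into P by Schensted row insertion, recording in Q the position of each new cell.

Insert 5: appended to row 1. P = [[5]], Q = [[1]].
Insert 2: 2 bumps 5 from row 1; 5 starts row 2. P = [[2], [5]], Q = [[1], [2]].
Insert 4: appended to row 1. P = [[2, 4], [5]], Q = [[1, 3], [2]].
Insert 3: 3 bumps 4 from row 1; 4 bumps 5 from row 2; 5 starts row 3. P = [[2, 3], [4], [5]], Q = [[1, 3], [2], [4]].
Insert 1: 1 bumps 2 from row 1; 2 bumps 4 from row 2; 4 bumps 5 from row 3; 5 starts row 4. P = [[1, 3], [2], [4], [5]], Q = [[1, 3], [2], [4], [5]].

So P = [[1, 3], [2], [4], [5]], Q = [[1, 3], [2], [4], [5]].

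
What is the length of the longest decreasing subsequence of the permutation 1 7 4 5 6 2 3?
3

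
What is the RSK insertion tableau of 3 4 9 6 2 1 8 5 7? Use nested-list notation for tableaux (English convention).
Insert 3: appended to row 1. P = [[3]].
Insert 4: appended to row 1. P = [[3, 4]].
Insert 9: appended to row 1. P = [[3, 4, 9]].
Insert 6: 6 bumps 9 from row 1; 9 starts row 2. P = [[3, 4, 6], [9]].
Insert 2: 2 bumps 3 from row 1; 3 bumps 9 from row 2; 9 starts row 3. P = [[2, 4, 6], [3], [9]].
Insert 1: 1 bumps 2 from row 1; 2 bumps 3 from row 2; 3 bumps 9 from row 3; 9 starts row 4. P = [[1, 4, 6], [2], [3], [9]].
Insert 8: appended to row 1. P = [[1, 4, 6, 8], [2], [3], [9]].
Insert 5: 5 bumps 6 from row 1; 6 appends to row 2. P = [[1, 4, 5, 8], [2, 6], [3], [9]].
Insert 7: 7 bumps 8 from row 1; 8 appends to row 2. P = [[1, 4, 5, 7], [2, 6, 8], [3], [9]].

So P = [[1, 4, 5, 7], [2, 6, 8], [3], [9]].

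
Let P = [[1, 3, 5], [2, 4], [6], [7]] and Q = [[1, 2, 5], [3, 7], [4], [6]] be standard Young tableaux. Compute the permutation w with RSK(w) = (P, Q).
Reverse the RSK construction: for i from n down to 1, find the cell of Q containing i, remove the entry at that cell from P, and reverse-bump it up through P; the value ejected from row 1 is w(i).

Step i=7: Q has 7 at row 2, column 2; remove 4 from row 2 of P and reverse-bump: 4 enters row 1 and ejects 3. So w(7) = 3. P is now [[1, 4, 5], [2], [6], [7]].
Step i=6: Q has 6 at row 4, column 1; remove 7 from row 4 of P and reverse-bump: 7 enters row 3 and ejects 6; 6 enters row 2 and ejects 2; 2 enters row 1 and ejects 1. So w(6) = 1. P is now [[2, 4, 5], [6], [7]].
Step i=5: Q has 5 at row 1, column 3; remove that cell from P, ejecting 5. So w(5) = 5. P is now [[2, 4], [6], [7]].
Step i=4: Q has 4 at row 3, column 1; remove 7 from row 3 of P and reverse-bump: 7 enters row 2 and ejects 6; 6 enters row 1 and ejects 4. So w(4) = 4. P is now [[2, 6], [7]].
Step i=3: Q has 3 at row 2, column 1; remove 7 from row 2 of P and reverse-bump: 7 enters row 1 and ejects 6. So w(3) = 6. P is now [[2, 7]].
Step i=2: Q has 2 at row 1, column 2; remove that cell from P, ejecting 7. So w(2) = 7. P is now [[2]].
Step i=1: Q has 1 at row 1, column 1; remove that cell from P, ejecting 2. So w(1) = 2. P is now [].

So w = 2 7 6 4 5 1 3.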